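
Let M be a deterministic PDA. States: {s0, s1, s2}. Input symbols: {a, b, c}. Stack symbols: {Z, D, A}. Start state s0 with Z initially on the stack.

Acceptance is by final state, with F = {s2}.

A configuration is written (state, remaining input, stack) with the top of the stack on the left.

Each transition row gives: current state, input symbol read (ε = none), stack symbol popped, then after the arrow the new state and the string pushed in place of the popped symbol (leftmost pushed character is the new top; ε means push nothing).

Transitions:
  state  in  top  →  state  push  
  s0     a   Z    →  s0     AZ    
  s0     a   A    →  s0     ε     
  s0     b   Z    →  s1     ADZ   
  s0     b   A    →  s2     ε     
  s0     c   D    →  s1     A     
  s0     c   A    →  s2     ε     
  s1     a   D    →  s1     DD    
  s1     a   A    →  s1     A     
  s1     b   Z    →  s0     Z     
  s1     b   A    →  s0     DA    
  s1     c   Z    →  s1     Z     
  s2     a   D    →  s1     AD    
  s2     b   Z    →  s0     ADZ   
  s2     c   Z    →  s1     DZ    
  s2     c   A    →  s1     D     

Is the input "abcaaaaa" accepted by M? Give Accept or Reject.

(s0, abcaaaaa, Z)
  read a, top Z: go to s0, push AZ → (s0, bcaaaaa, AZ)
  read b, top A: go to s2, push ε → (s2, caaaaa, Z)
  read c, top Z: go to s1, push DZ → (s1, aaaaa, DZ)
  read a, top D: go to s1, push DD → (s1, aaaa, DDZ)
  read a, top D: go to s1, push DD → (s1, aaa, DDDZ)
  read a, top D: go to s1, push DD → (s1, aa, DDDDZ)
  read a, top D: go to s1, push DD → (s1, a, DDDDDZ)
  read a, top D: go to s1, push DD → (s1, ε, DDDDDDZ)
All input consumed; state s1 ∉ F and no further ε-move applies.

Reject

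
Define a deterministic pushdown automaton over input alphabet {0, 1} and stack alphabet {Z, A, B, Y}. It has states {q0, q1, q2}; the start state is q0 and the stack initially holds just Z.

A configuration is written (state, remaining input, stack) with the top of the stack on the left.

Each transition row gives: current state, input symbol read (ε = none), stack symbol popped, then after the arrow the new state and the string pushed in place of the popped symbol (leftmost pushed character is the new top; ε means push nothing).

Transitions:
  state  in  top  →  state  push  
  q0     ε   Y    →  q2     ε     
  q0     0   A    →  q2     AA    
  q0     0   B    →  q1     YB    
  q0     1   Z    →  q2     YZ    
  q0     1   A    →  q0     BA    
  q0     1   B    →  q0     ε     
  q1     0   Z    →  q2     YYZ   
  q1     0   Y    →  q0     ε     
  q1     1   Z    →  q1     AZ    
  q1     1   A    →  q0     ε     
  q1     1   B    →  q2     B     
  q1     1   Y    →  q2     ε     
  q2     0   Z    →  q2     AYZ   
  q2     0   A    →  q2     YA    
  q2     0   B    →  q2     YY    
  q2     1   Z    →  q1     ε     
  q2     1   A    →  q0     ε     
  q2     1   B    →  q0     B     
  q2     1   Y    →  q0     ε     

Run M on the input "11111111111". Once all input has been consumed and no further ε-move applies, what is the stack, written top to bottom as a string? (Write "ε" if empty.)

(q0, 11111111111, Z)
  read 1, top Z: go to q2, push YZ → (q2, 1111111111, YZ)
  read 1, top Y: go to q0, push ε → (q0, 111111111, Z)
  read 1, top Z: go to q2, push YZ → (q2, 11111111, YZ)
  read 1, top Y: go to q0, push ε → (q0, 1111111, Z)
  read 1, top Z: go to q2, push YZ → (q2, 111111, YZ)
  read 1, top Y: go to q0, push ε → (q0, 11111, Z)
  read 1, top Z: go to q2, push YZ → (q2, 1111, YZ)
  read 1, top Y: go to q0, push ε → (q0, 111, Z)
  read 1, top Z: go to q2, push YZ → (q2, 11, YZ)
  read 1, top Y: go to q0, push ε → (q0, 1, Z)
  read 1, top Z: go to q2, push YZ → (q2, ε, YZ)
All input consumed in state q2 with stack YZ.

YZ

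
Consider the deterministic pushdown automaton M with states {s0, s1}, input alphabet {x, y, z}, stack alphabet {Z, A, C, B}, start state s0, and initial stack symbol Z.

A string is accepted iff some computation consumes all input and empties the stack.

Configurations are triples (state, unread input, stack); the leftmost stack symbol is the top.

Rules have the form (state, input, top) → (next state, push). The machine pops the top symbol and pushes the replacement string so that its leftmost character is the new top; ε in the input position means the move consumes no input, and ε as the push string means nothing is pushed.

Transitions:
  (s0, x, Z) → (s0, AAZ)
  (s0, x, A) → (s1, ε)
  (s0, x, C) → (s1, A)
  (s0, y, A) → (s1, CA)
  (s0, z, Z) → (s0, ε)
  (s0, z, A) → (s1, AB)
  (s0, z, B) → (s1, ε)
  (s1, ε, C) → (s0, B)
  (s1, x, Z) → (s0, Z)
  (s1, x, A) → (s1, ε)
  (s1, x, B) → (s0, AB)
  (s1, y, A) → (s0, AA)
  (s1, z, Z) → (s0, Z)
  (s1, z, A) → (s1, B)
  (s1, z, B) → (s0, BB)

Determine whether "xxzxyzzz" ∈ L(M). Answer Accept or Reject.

(s0, xxzxyzzz, Z) ⊢ (s0, xzxyzzz, AAZ) ⊢ (s1, zxyzzz, AZ) ⊢ (s1, xyzzz, BZ) ⊢ (s0, yzzz, ABZ) ⊢ (s1, zzz, CABZ) ⊢ (s0, zzz, BABZ) ⊢ (s1, zz, ABZ) ⊢ (s1, z, BBZ) ⊢ (s0, ε, BBBZ)
All input consumed; stack is BBBZ, not empty, and no further ε-move applies.

Reject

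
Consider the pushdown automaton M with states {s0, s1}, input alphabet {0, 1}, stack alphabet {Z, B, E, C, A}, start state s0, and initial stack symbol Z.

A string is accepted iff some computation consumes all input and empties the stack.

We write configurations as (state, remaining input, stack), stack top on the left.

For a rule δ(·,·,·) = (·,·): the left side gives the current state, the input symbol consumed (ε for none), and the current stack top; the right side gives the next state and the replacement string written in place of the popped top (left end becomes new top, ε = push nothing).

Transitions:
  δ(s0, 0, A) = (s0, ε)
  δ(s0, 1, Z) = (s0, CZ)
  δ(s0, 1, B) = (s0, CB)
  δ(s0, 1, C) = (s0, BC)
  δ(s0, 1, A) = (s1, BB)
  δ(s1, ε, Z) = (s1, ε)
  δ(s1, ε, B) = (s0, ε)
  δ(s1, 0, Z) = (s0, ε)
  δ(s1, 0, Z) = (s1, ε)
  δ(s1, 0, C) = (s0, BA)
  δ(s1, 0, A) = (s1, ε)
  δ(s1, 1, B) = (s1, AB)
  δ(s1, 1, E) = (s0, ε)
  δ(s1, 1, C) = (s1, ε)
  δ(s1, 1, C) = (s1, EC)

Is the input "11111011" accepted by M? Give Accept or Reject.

Reject

No computation consumes all input and empties the stack.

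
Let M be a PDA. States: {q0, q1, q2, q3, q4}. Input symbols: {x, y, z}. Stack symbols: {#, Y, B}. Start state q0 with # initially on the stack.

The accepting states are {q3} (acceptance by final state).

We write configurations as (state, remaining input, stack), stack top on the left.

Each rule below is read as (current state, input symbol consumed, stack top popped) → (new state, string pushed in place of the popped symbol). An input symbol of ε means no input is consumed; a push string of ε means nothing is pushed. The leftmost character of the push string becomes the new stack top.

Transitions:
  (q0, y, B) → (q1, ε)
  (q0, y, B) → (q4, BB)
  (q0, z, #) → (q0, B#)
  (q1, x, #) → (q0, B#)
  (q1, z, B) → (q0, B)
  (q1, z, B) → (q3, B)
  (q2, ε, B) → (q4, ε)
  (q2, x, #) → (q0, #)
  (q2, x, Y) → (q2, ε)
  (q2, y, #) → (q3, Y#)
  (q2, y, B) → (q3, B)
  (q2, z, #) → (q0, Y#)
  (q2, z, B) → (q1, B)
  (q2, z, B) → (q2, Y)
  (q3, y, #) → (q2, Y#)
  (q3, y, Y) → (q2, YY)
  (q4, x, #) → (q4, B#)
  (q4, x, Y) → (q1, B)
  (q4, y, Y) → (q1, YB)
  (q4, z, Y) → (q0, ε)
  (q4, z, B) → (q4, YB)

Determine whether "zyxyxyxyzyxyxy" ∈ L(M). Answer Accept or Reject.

No computation consumes all input and reaches a final state.

Reject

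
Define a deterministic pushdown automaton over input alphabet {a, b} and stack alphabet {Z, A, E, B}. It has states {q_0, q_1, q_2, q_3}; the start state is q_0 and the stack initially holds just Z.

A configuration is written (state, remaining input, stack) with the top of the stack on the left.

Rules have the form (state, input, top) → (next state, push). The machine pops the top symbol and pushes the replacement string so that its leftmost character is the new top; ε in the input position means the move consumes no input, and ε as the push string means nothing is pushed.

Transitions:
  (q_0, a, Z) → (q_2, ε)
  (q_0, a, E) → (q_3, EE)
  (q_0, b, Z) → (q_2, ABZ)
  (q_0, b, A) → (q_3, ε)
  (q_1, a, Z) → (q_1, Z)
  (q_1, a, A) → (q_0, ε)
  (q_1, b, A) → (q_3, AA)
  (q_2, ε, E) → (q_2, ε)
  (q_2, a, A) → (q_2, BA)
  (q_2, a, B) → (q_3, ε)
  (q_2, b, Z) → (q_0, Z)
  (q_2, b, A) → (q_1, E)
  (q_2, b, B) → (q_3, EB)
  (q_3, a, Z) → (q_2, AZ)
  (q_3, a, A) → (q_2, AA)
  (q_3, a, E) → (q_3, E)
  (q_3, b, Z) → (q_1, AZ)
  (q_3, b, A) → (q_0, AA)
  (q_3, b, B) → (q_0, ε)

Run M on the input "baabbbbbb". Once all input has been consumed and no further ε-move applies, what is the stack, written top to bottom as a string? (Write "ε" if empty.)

(q_0, baabbbbbb, Z)
  read b, top Z: go to q_2, push ABZ → (q_2, aabbbbbb, ABZ)
  read a, top A: go to q_2, push BA → (q_2, abbbbbb, BABZ)
  read a, top B: go to q_3, push ε → (q_3, bbbbbb, ABZ)
  read b, top A: go to q_0, push AA → (q_0, bbbbb, AABZ)
  read b, top A: go to q_3, push ε → (q_3, bbbb, ABZ)
  read b, top A: go to q_0, push AA → (q_0, bbb, AABZ)
  read b, top A: go to q_3, push ε → (q_3, bb, ABZ)
  read b, top A: go to q_0, push AA → (q_0, b, AABZ)
  read b, top A: go to q_3, push ε → (q_3, ε, ABZ)
All input consumed in state q_3 with stack ABZ.

ABZ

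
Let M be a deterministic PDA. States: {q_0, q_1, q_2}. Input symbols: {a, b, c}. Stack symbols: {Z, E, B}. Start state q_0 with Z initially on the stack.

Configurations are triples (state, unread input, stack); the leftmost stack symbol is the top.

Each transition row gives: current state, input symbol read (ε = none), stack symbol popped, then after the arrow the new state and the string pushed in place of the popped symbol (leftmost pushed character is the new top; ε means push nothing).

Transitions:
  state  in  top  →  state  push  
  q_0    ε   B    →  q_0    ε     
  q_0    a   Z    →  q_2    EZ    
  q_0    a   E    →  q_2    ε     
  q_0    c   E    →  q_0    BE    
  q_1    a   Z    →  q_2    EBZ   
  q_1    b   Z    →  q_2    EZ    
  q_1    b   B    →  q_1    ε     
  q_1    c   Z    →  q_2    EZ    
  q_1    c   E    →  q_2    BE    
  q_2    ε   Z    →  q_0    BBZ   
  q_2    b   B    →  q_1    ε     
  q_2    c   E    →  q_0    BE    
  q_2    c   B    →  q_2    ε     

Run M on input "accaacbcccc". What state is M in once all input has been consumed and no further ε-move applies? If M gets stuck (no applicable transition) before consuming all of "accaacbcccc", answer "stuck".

(q_0, accaacbcccc, Z)
  read a, top Z: go to q_2, push EZ → (q_2, ccaacbcccc, EZ)
  read c, top E: go to q_0, push BE → (q_0, caacbcccc, BEZ)
  ε-move, top B: go to q_0, push ε → (q_0, caacbcccc, EZ)
  read c, top E: go to q_0, push BE → (q_0, aacbcccc, BEZ)
  ε-move, top B: go to q_0, push ε → (q_0, aacbcccc, EZ)
  read a, top E: go to q_2, push ε → (q_2, acbcccc, Z)
  ε-move, top Z: go to q_0, push BBZ → (q_0, acbcccc, BBZ)
  ε-move, top B: go to q_0, push ε → (q_0, acbcccc, BZ)
  ε-move, top B: go to q_0, push ε → (q_0, acbcccc, Z)
  read a, top Z: go to q_2, push EZ → (q_2, cbcccc, EZ)
  read c, top E: go to q_0, push BE → (q_0, bcccc, BEZ)
  ε-move, top B: go to q_0, push ε → (q_0, bcccc, EZ)
No transition for (q_0, b, top E); M blocks with input bcccc remaining.

stuck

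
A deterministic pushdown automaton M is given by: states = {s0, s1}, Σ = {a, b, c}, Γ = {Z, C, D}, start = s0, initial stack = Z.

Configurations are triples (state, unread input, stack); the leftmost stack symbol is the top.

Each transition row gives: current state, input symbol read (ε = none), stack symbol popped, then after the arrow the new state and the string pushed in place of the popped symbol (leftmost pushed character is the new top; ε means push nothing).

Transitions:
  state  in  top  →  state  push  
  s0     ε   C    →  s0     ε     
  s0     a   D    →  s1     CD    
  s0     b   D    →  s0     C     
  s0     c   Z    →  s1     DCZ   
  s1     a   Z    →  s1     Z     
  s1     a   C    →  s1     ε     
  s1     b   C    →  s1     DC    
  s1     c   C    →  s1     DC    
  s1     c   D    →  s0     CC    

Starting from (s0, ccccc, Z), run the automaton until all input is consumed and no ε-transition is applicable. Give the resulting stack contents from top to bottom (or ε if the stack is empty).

(s0, ccccc, Z)
  read c, top Z: go to s1, push DCZ → (s1, cccc, DCZ)
  read c, top D: go to s0, push CC → (s0, ccc, CCCZ)
  ε-move, top C: go to s0, push ε → (s0, ccc, CCZ)
  ε-move, top C: go to s0, push ε → (s0, ccc, CZ)
  ε-move, top C: go to s0, push ε → (s0, ccc, Z)
  read c, top Z: go to s1, push DCZ → (s1, cc, DCZ)
  read c, top D: go to s0, push CC → (s0, c, CCCZ)
  ε-move, top C: go to s0, push ε → (s0, c, CCZ)
  ε-move, top C: go to s0, push ε → (s0, c, CZ)
  ε-move, top C: go to s0, push ε → (s0, c, Z)
  read c, top Z: go to s1, push DCZ → (s1, ε, DCZ)
All input consumed in state s1 with stack DCZ.

DCZ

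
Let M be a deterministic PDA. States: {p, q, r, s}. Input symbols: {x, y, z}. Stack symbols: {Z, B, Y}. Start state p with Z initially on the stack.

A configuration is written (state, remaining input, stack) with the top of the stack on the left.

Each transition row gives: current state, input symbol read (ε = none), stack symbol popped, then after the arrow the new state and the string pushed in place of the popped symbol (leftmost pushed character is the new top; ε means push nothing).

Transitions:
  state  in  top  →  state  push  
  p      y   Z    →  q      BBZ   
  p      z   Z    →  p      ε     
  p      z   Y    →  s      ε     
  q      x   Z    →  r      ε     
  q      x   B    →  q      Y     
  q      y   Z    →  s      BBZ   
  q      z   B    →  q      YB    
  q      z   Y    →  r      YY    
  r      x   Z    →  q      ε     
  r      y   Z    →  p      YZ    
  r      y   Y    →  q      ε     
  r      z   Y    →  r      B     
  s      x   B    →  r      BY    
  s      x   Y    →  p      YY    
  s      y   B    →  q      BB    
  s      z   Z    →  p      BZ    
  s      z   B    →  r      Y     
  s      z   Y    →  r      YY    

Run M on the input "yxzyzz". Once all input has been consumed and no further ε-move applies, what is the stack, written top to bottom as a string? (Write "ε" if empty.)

BYBZ

(p, yxzyzz, Z) ⊢ (q, xzyzz, BBZ) ⊢ (q, zyzz, YBZ) ⊢ (r, yzz, YYBZ) ⊢ (q, zz, YBZ) ⊢ (r, z, YYBZ) ⊢ (r, ε, BYBZ)
All input consumed in state r with stack BYBZ.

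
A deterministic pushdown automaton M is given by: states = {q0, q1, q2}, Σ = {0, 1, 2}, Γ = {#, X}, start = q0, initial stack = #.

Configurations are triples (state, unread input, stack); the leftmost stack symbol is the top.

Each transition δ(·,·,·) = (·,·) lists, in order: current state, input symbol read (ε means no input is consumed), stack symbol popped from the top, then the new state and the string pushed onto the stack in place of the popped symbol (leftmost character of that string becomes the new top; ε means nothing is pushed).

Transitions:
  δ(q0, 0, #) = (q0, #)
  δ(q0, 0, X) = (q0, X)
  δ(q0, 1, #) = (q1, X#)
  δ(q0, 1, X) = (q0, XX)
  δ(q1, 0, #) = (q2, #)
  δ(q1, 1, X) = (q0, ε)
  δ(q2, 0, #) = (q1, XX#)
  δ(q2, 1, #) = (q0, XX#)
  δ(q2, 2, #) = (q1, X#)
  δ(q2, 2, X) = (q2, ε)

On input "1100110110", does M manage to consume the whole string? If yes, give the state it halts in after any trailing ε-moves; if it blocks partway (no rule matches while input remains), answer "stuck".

q0

(q0, 1100110110, #)
  read 1, top #: go to q1, push X# → (q1, 100110110, X#)
  read 1, top X: go to q0, push ε → (q0, 00110110, #)
  read 0, top #: go to q0, push # → (q0, 0110110, #)
  read 0, top #: go to q0, push # → (q0, 110110, #)
  read 1, top #: go to q1, push X# → (q1, 10110, X#)
  read 1, top X: go to q0, push ε → (q0, 0110, #)
  read 0, top #: go to q0, push # → (q0, 110, #)
  read 1, top #: go to q1, push X# → (q1, 10, X#)
  read 1, top X: go to q0, push ε → (q0, 0, #)
  read 0, top #: go to q0, push # → (q0, ε, #)
All input consumed; M is in state q0.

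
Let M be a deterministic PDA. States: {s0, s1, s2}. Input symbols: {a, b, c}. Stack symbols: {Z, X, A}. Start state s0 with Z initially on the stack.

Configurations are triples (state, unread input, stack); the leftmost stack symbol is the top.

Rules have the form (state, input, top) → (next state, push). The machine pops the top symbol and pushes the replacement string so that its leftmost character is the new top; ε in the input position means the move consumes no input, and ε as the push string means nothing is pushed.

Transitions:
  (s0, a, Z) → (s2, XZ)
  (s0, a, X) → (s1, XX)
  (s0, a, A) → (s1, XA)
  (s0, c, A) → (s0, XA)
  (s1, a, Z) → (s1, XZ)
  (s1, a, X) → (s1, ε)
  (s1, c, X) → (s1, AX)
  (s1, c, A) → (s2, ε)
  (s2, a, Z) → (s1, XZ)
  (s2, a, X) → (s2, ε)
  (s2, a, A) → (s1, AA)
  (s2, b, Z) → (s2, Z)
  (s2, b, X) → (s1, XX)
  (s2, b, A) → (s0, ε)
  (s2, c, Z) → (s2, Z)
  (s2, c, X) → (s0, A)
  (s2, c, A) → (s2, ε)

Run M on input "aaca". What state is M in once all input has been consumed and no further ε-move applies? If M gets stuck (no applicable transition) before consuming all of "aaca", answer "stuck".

s1

(s0, aaca, Z)
  read a, top Z: go to s2, push XZ → (s2, aca, XZ)
  read a, top X: go to s2, push ε → (s2, ca, Z)
  read c, top Z: go to s2, push Z → (s2, a, Z)
  read a, top Z: go to s1, push XZ → (s1, ε, XZ)
All input consumed; M is in state s1.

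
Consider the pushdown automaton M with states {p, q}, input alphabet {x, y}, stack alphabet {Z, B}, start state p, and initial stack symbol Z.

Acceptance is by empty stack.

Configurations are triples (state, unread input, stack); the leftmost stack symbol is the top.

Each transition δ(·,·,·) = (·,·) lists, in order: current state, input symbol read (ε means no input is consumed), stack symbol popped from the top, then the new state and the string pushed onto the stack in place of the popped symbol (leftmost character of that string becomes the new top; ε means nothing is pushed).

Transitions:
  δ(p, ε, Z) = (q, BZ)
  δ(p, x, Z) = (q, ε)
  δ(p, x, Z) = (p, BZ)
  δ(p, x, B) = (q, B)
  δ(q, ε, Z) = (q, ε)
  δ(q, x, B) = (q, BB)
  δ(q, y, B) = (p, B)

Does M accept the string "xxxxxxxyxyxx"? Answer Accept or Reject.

No computation consumes all input and empties the stack.

Reject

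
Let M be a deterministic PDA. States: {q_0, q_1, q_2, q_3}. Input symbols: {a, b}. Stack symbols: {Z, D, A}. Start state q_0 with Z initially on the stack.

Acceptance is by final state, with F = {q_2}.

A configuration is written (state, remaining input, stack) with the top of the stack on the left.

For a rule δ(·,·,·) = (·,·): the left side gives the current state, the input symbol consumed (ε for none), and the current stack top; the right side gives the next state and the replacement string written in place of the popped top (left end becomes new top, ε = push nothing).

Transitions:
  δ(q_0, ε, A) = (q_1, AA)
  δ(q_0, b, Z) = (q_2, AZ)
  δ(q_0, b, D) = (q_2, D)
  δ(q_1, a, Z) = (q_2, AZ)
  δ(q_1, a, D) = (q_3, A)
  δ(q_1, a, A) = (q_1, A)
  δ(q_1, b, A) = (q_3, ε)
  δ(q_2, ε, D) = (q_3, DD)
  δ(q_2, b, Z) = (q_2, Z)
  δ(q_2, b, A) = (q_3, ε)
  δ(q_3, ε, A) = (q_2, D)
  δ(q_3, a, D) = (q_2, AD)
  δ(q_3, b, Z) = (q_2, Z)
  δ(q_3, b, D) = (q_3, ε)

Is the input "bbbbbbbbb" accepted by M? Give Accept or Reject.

(q_0, bbbbbbbbb, Z)
  read b, top Z: go to q_2, push AZ → (q_2, bbbbbbbb, AZ)
  read b, top A: go to q_3, push ε → (q_3, bbbbbbb, Z)
  read b, top Z: go to q_2, push Z → (q_2, bbbbbb, Z)
  read b, top Z: go to q_2, push Z → (q_2, bbbbb, Z)
  read b, top Z: go to q_2, push Z → (q_2, bbbb, Z)
  read b, top Z: go to q_2, push Z → (q_2, bbb, Z)
  read b, top Z: go to q_2, push Z → (q_2, bb, Z)
  read b, top Z: go to q_2, push Z → (q_2, b, Z)
  read b, top Z: go to q_2, push Z → (q_2, ε, Z)
All input consumed; state q_2 ∈ F.

Accept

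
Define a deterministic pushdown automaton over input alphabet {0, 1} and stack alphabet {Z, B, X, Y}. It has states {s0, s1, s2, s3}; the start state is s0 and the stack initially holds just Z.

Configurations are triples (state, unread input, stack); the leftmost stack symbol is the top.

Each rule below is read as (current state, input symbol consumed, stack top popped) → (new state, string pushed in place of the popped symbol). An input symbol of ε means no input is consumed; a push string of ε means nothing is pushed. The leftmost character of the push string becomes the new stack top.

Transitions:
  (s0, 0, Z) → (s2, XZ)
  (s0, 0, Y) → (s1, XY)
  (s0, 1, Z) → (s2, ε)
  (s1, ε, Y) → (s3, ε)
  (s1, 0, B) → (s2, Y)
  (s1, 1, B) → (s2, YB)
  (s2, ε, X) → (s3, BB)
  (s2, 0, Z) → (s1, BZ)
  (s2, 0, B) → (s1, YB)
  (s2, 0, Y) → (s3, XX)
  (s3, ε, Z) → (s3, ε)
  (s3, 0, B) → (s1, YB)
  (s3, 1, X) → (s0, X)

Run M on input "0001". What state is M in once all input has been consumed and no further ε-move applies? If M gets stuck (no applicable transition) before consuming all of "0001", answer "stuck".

(s0, 0001, Z) ⊢ (s2, 001, XZ) ⊢ (s3, 001, BBZ) ⊢ (s1, 01, YBBZ) ⊢ (s3, 01, BBZ) ⊢ (s1, 1, YBBZ) ⊢ (s3, 1, BBZ)
No transition for (s3, 1, top B); M blocks with input 1 remaining.

stuck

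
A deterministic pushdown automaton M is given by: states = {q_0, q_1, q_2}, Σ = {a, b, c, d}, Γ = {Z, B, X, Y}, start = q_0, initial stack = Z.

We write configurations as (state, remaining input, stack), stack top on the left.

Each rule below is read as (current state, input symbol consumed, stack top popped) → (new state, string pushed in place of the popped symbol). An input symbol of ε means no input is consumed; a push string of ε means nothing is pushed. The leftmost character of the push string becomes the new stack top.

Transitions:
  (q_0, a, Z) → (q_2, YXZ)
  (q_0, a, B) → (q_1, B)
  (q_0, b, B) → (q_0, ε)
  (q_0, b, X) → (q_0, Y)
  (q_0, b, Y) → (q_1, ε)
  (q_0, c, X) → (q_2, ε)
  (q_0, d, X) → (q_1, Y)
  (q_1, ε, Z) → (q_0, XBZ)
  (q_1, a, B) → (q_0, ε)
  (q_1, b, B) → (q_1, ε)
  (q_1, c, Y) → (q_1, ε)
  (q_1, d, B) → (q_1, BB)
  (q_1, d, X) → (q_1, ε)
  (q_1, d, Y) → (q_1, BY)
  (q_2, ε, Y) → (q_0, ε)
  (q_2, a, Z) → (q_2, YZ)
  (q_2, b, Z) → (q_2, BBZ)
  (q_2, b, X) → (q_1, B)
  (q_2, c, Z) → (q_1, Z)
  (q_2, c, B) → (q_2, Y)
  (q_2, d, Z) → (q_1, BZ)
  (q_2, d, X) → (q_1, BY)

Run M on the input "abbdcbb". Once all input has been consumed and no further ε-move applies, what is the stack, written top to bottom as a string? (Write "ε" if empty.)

(q_0, abbdcbb, Z)
  read a, top Z: go to q_2, push YXZ → (q_2, bbdcbb, YXZ)
  ε-move, top Y: go to q_0, push ε → (q_0, bbdcbb, XZ)
  read b, top X: go to q_0, push Y → (q_0, bdcbb, YZ)
  read b, top Y: go to q_1, push ε → (q_1, dcbb, Z)
  ε-move, top Z: go to q_0, push XBZ → (q_0, dcbb, XBZ)
  read d, top X: go to q_1, push Y → (q_1, cbb, YBZ)
  read c, top Y: go to q_1, push ε → (q_1, bb, BZ)
  read b, top B: go to q_1, push ε → (q_1, b, Z)
  ε-move, top Z: go to q_0, push XBZ → (q_0, b, XBZ)
  read b, top X: go to q_0, push Y → (q_0, ε, YBZ)
All input consumed in state q_0 with stack YBZ.

YBZ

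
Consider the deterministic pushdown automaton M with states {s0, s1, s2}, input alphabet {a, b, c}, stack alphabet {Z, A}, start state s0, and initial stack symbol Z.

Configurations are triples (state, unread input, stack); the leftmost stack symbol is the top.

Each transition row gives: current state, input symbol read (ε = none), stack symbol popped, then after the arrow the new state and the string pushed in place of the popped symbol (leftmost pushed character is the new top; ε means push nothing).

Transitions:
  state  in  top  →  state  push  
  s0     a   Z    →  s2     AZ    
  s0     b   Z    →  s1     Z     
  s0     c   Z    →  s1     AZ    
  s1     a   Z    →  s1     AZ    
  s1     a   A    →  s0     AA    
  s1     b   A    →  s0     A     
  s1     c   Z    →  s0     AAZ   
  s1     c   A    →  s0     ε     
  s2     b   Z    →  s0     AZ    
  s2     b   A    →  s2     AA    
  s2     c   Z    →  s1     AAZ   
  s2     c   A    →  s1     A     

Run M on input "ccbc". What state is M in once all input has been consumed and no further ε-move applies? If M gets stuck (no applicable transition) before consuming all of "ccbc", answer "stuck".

s0

(s0, ccbc, Z)
  read c, top Z: go to s1, push AZ → (s1, cbc, AZ)
  read c, top A: go to s0, push ε → (s0, bc, Z)
  read b, top Z: go to s1, push Z → (s1, c, Z)
  read c, top Z: go to s0, push AAZ → (s0, ε, AAZ)
All input consumed; M is in state s0.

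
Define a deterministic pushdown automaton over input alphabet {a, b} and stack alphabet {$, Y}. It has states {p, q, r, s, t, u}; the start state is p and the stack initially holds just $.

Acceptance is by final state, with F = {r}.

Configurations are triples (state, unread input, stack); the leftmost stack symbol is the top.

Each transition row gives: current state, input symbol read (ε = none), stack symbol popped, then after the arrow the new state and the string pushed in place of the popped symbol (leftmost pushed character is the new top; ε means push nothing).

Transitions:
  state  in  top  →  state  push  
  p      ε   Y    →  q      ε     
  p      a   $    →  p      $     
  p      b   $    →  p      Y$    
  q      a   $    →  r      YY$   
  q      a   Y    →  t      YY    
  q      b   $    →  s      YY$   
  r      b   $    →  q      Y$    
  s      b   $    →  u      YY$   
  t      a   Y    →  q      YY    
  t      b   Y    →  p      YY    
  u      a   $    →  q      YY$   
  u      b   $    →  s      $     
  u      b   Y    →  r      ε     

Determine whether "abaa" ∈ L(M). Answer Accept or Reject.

Reject

(p, abaa, $) ⊢ (p, baa, $) ⊢ (p, aa, Y$) ⊢ (q, aa, $) ⊢ (r, a, YY$)
No transition applies at (r, a, YY$); input not fully consumed.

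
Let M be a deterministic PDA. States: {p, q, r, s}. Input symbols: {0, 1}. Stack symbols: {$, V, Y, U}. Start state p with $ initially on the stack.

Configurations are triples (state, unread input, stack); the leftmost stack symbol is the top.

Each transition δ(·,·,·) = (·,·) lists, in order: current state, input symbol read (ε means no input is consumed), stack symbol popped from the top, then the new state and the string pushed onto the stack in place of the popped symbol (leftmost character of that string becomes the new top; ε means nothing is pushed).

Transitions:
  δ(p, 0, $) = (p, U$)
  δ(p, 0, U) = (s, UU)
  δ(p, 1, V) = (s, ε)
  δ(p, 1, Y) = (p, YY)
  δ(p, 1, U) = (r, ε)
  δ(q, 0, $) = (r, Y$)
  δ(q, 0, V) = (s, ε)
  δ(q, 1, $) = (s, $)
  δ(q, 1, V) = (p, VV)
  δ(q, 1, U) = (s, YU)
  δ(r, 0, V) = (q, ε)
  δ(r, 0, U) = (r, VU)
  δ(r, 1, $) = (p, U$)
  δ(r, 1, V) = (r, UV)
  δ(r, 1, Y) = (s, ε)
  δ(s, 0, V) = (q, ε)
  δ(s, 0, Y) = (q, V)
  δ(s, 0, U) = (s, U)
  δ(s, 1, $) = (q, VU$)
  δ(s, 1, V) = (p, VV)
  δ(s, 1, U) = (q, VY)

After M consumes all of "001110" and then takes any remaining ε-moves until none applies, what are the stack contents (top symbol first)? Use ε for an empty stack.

(p, 001110, $)
  read 0, top $: go to p, push U$ → (p, 01110, U$)
  read 0, top U: go to s, push UU → (s, 1110, UU$)
  read 1, top U: go to q, push VY → (q, 110, VYU$)
  read 1, top V: go to p, push VV → (p, 10, VVYU$)
  read 1, top V: go to s, push ε → (s, 0, VYU$)
  read 0, top V: go to q, push ε → (q, ε, YU$)
All input consumed in state q with stack YU$.

YU$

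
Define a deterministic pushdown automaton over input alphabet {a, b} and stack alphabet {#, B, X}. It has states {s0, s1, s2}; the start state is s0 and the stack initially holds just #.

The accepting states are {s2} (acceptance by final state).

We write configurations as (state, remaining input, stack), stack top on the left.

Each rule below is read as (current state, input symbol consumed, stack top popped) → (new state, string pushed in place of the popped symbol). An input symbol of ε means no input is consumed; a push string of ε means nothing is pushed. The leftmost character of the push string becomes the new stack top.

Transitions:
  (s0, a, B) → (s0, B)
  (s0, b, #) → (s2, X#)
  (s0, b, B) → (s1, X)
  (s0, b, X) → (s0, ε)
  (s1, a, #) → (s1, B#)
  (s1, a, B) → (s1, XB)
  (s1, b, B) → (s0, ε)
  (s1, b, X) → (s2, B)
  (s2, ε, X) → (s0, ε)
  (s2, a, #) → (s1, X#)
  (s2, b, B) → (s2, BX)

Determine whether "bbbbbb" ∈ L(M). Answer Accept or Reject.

(s0, bbbbbb, #)
  read b, top #: go to s2, push X# → (s2, bbbbb, X#)
  ε-move, top X: go to s0, push ε → (s0, bbbbb, #)
  read b, top #: go to s2, push X# → (s2, bbbb, X#)
  ε-move, top X: go to s0, push ε → (s0, bbbb, #)
  read b, top #: go to s2, push X# → (s2, bbb, X#)
  ε-move, top X: go to s0, push ε → (s0, bbb, #)
  read b, top #: go to s2, push X# → (s2, bb, X#)
  ε-move, top X: go to s0, push ε → (s0, bb, #)
  read b, top #: go to s2, push X# → (s2, b, X#)
  ε-move, top X: go to s0, push ε → (s0, b, #)
  read b, top #: go to s2, push X# → (s2, ε, X#)
All input consumed; state s2 ∈ F.

Accept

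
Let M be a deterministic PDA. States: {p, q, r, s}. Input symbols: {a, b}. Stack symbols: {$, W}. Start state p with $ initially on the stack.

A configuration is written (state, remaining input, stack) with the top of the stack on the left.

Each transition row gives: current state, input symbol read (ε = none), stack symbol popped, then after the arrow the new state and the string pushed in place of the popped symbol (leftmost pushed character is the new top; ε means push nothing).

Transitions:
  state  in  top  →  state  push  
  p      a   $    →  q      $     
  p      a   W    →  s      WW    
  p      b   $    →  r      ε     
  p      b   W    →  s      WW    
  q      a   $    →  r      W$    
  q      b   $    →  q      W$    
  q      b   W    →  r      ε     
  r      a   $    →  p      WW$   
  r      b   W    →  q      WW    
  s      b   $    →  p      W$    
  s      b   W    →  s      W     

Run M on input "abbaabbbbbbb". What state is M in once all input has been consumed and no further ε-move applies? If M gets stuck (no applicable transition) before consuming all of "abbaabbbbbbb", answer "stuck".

(p, abbaabbbbbbb, $) ⊢ (q, bbaabbbbbbb, $) ⊢ (q, baabbbbbbb, W$) ⊢ (r, aabbbbbbb, $) ⊢ (p, abbbbbbb, WW$) ⊢ (s, bbbbbbb, WWW$) ⊢ (s, bbbbbb, WWW$) ⊢ (s, bbbbb, WWW$) ⊢ (s, bbbb, WWW$) ⊢ (s, bbb, WWW$) ⊢ (s, bb, WWW$) ⊢ (s, b, WWW$) ⊢ (s, ε, WWW$)
All input consumed; M is in state s.

s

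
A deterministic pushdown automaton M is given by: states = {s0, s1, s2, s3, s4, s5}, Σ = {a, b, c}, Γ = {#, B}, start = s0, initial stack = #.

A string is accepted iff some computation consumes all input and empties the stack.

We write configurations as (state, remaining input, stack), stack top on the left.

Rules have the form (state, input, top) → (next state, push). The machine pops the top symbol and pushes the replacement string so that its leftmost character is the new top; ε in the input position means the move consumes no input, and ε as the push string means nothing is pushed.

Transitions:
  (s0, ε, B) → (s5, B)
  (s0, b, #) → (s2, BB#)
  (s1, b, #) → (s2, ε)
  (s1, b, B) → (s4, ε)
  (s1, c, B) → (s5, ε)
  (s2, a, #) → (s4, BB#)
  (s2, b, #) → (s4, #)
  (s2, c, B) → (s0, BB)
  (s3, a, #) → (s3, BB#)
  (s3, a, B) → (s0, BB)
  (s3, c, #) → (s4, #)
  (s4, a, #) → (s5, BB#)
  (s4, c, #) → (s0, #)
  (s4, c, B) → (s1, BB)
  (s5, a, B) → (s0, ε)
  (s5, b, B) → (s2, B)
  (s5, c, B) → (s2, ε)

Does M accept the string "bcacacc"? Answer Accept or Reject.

Reject

(s0, bcacacc, #)
  read b, top #: go to s2, push BB# → (s2, cacacc, BB#)
  read c, top B: go to s0, push BB → (s0, acacc, BBB#)
  ε-move, top B: go to s5, push B → (s5, acacc, BBB#)
  read a, top B: go to s0, push ε → (s0, cacc, BB#)
  ε-move, top B: go to s5, push B → (s5, cacc, BB#)
  read c, top B: go to s2, push ε → (s2, acc, B#)
No transition applies at (s2, acc, B#); input not fully consumed.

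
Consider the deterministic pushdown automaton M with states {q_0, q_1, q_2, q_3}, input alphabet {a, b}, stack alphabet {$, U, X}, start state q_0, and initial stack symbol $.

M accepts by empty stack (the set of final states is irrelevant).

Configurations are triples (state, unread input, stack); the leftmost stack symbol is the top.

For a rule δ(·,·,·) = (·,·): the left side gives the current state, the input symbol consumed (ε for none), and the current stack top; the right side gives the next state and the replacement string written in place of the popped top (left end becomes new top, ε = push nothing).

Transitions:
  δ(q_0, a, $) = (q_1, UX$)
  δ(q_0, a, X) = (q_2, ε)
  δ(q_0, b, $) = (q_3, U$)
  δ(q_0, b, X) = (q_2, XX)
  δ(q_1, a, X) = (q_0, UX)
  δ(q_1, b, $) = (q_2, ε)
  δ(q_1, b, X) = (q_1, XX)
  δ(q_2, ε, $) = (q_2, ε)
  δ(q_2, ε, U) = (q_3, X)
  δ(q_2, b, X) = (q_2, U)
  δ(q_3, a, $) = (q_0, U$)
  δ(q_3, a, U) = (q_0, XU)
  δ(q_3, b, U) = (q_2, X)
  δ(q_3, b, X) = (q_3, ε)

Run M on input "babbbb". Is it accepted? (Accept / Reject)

Reject

(q_0, babbbb, $)
  read b, top $: go to q_3, push U$ → (q_3, abbbb, U$)
  read a, top U: go to q_0, push XU → (q_0, bbbb, XU$)
  read b, top X: go to q_2, push XX → (q_2, bbb, XXU$)
  read b, top X: go to q_2, push U → (q_2, bb, UXU$)
  ε-move, top U: go to q_3, push X → (q_3, bb, XXU$)
  read b, top X: go to q_3, push ε → (q_3, b, XU$)
  read b, top X: go to q_3, push ε → (q_3, ε, U$)
All input consumed; stack is U$, not empty, and no further ε-move applies.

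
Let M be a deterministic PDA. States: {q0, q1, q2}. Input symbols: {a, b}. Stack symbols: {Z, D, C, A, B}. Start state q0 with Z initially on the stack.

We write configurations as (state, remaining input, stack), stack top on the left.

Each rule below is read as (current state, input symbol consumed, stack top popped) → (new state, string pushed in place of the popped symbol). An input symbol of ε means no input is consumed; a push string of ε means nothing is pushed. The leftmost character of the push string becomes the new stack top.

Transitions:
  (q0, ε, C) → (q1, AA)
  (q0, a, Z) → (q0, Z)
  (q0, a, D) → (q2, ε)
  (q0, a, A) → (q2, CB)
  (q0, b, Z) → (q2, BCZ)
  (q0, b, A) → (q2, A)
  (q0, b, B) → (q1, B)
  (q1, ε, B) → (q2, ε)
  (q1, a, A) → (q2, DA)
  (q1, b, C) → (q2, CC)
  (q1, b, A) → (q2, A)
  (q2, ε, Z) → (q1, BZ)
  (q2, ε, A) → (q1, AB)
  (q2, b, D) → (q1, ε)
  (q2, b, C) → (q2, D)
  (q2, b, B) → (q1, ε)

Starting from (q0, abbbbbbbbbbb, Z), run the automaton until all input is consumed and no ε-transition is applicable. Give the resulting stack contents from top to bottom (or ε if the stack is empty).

(q0, abbbbbbbbbbb, Z) ⊢ (q0, bbbbbbbbbbb, Z) ⊢ (q2, bbbbbbbbbb, BCZ) ⊢ (q1, bbbbbbbbb, CZ) ⊢ (q2, bbbbbbbb, CCZ) ⊢ (q2, bbbbbbb, DCZ) ⊢ (q1, bbbbbb, CZ) ⊢ (q2, bbbbb, CCZ) ⊢ (q2, bbbb, DCZ) ⊢ (q1, bbb, CZ) ⊢ (q2, bb, CCZ) ⊢ (q2, b, DCZ) ⊢ (q1, ε, CZ)
All input consumed in state q1 with stack CZ.

CZ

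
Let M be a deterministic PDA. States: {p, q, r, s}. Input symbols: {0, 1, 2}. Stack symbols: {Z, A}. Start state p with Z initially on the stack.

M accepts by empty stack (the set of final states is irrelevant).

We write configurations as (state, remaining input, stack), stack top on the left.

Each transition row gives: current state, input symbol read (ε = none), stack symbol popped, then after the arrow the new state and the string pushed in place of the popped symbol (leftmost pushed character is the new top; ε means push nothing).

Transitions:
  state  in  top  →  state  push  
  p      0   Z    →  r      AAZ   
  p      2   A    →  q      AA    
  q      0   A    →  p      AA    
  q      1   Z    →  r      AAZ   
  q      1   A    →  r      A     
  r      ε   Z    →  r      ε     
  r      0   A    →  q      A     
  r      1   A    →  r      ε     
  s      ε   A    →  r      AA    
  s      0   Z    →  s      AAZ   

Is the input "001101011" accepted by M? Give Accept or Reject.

(p, 001101011, Z) ⊢ (r, 01101011, AAZ) ⊢ (q, 1101011, AAZ) ⊢ (r, 101011, AAZ) ⊢ (r, 01011, AZ) ⊢ (q, 1011, AZ) ⊢ (r, 011, AZ) ⊢ (q, 11, AZ) ⊢ (r, 1, AZ) ⊢ (r, ε, Z) ⊢ (r, ε, ε)
All input consumed and the stack is empty.

Accept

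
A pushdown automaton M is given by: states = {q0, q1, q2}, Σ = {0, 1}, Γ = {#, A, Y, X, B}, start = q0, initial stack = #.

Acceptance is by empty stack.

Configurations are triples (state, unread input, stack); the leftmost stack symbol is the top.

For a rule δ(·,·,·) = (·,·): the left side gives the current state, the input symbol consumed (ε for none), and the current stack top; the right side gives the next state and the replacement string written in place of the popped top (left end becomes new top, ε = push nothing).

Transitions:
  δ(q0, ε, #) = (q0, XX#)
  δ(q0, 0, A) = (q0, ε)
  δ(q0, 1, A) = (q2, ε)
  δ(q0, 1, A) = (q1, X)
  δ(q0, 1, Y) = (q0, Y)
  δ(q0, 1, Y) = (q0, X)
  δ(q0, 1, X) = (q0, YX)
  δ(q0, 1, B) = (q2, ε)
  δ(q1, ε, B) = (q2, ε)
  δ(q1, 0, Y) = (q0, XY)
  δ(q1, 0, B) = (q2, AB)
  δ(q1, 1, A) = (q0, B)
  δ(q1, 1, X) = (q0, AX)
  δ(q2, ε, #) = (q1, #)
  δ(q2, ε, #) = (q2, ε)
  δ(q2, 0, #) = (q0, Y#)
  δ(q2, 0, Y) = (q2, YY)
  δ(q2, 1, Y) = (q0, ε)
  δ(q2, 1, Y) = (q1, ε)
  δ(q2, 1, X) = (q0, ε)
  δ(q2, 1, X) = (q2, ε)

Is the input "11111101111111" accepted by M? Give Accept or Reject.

No computation consumes all input and empties the stack.

Reject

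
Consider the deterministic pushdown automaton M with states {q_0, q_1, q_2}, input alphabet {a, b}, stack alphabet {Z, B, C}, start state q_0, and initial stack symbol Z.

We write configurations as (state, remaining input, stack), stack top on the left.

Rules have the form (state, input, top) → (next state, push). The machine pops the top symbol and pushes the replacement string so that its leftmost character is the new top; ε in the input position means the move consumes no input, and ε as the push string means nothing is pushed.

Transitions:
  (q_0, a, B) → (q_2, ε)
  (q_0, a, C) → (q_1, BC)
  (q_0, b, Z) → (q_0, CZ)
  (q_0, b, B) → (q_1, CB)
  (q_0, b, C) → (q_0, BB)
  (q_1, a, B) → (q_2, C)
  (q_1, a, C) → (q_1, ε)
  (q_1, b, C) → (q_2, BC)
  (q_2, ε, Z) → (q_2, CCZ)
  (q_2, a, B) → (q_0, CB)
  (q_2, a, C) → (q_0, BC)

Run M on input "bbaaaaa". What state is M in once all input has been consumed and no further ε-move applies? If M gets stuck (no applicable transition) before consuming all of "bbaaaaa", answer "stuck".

q_0

(q_0, bbaaaaa, Z) ⊢ (q_0, baaaaa, CZ) ⊢ (q_0, aaaaa, BBZ) ⊢ (q_2, aaaa, BZ) ⊢ (q_0, aaa, CBZ) ⊢ (q_1, aa, BCBZ) ⊢ (q_2, a, CCBZ) ⊢ (q_0, ε, BCCBZ)
All input consumed; M is in state q_0.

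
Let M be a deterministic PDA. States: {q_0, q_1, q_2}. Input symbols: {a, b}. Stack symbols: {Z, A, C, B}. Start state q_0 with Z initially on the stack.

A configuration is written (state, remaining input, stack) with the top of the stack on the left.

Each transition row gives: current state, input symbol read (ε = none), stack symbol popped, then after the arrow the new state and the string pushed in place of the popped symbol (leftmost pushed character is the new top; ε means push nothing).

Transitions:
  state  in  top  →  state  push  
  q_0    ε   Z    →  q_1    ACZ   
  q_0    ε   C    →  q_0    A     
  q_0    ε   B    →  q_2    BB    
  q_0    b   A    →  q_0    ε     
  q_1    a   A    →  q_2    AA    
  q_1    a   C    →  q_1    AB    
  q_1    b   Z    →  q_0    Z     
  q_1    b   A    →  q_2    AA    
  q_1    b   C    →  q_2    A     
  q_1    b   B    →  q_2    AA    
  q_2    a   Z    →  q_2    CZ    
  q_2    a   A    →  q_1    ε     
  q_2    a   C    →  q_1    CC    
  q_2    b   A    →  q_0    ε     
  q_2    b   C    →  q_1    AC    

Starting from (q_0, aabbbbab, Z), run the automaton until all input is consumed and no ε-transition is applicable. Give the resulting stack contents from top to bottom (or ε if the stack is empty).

(q_0, aabbbbab, Z) ⊢ (q_1, aabbbbab, ACZ) ⊢ (q_2, abbbbab, AACZ) ⊢ (q_1, bbbbab, ACZ) ⊢ (q_2, bbbab, AACZ) ⊢ (q_0, bbab, ACZ) ⊢ (q_0, bab, CZ) ⊢ (q_0, bab, AZ) ⊢ (q_0, ab, Z) ⊢ (q_1, ab, ACZ) ⊢ (q_2, b, AACZ) ⊢ (q_0, ε, ACZ)
All input consumed in state q_0 with stack ACZ.

ACZ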